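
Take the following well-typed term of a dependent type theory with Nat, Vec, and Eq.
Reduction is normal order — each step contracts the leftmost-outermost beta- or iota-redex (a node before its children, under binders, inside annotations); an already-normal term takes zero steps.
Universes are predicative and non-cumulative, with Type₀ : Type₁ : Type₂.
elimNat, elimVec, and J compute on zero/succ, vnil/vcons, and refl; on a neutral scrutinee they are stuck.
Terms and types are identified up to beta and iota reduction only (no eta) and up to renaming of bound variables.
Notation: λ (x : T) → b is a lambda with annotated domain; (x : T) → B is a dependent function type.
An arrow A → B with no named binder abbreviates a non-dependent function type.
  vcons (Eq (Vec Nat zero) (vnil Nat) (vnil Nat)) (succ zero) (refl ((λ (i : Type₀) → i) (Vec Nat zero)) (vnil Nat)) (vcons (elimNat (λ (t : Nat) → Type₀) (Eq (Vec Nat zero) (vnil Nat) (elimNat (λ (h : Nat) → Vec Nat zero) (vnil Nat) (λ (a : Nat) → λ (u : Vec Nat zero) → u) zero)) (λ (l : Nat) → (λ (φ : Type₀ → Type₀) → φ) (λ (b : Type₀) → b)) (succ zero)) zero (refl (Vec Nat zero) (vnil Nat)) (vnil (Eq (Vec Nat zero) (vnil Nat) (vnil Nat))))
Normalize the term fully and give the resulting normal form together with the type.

normal form:
  vcons (Eq (Vec Nat zero) (vnil Nat) (vnil Nat)) (succ zero) (refl (Vec Nat zero) (vnil Nat)) (vcons (Eq (Vec Nat zero) (vnil Nat) (vnil Nat)) zero (refl (Vec Nat zero) (vnil Nat)) (vnil (Eq (Vec Nat zero) (vnil Nat) (vnil Nat))))
the term's type:
  Vec (Eq (Vec Nat zero) (vnil Nat) (vnil Nat)) (succ (succ zero))
observation: contracting a beta-redex first, the term normalizes in 7 steps.


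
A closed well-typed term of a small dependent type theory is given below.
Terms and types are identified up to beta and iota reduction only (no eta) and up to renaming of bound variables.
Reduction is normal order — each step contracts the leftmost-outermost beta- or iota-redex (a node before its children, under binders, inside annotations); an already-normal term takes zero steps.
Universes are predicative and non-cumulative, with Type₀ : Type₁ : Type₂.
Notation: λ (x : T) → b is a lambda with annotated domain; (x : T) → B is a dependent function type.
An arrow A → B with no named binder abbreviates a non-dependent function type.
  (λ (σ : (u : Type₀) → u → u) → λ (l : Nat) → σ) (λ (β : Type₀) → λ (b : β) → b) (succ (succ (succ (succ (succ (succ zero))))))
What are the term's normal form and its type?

resulting normal form:
  λ (σ : Type₀) → λ (u : σ) → u
the term's type:
  (σ : Type₀) → σ → σ


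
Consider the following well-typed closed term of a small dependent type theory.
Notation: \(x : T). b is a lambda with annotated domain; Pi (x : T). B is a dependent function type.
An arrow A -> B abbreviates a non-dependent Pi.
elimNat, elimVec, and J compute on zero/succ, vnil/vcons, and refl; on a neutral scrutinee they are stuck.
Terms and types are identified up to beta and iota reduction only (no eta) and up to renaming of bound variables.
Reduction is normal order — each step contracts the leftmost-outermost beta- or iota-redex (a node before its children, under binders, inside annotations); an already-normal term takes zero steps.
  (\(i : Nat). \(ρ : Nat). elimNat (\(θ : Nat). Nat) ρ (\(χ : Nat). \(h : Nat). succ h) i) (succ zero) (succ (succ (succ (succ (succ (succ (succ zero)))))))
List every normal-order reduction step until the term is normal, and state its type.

normal-order reduction sequence:
  (\(i : Nat). \(ρ : Nat). elimNat (\(θ : Nat). Nat) ρ (\(χ : Nat). \(h : Nat). succ h) i) (succ zero) (succ (succ (succ (succ (succ (succ (succ zero)))))))
  ~> (\(i : Nat). elimNat (\(ρ : Nat). Nat) i (\(θ : Nat). \(χ : Nat). succ χ) (succ zero)) (succ (succ (succ (succ (succ (succ (succ zero)))))))
  ~> elimNat (\(i : Nat). Nat) (succ (succ (succ (succ (succ (succ (succ zero))))))) (\(ρ : Nat). \(θ : Nat). succ θ) (succ zero)
  ~> (\(i : Nat). \(ρ : Nat). succ ρ) zero (elimNat (\(θ : Nat). Nat) (succ (succ (succ (succ (succ (succ (succ zero))))))) (\(χ : Nat). \(h : Nat). succ h) zero)
  ~> (\(i : Nat). succ i) (elimNat (\(ρ : Nat). Nat) (succ (succ (succ (succ (succ (succ (succ zero))))))) (\(θ : Nat). \(χ : Nat). succ χ) zero)
  ~> succ (elimNat (\(i : Nat). Nat) (succ (succ (succ (succ (succ (succ (succ zero))))))) (\(ρ : Nat). \(θ : Nat). succ θ) zero)
  ~> succ (succ (succ (succ (succ (succ (succ (succ zero)))))))
type:
  Nat


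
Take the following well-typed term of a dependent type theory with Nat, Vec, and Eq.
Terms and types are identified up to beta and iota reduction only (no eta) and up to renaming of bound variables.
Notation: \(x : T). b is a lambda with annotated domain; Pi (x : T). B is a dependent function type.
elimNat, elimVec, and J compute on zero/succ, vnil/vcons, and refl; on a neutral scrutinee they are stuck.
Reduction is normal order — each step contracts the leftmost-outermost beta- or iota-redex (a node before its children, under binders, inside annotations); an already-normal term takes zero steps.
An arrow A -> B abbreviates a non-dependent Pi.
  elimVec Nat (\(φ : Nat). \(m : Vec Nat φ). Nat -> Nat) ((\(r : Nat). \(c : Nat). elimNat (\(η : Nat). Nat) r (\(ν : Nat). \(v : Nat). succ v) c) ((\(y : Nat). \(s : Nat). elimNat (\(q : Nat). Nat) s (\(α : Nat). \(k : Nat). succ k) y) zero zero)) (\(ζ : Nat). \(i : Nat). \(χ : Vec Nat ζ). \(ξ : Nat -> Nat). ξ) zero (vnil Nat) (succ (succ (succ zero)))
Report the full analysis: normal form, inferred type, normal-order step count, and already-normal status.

resulting normal form:
  succ (succ (succ zero))
inferred type:
  Nat
normal-order step count: 16
term was already normal: no
first contracted redex: an elimVec iota-redex


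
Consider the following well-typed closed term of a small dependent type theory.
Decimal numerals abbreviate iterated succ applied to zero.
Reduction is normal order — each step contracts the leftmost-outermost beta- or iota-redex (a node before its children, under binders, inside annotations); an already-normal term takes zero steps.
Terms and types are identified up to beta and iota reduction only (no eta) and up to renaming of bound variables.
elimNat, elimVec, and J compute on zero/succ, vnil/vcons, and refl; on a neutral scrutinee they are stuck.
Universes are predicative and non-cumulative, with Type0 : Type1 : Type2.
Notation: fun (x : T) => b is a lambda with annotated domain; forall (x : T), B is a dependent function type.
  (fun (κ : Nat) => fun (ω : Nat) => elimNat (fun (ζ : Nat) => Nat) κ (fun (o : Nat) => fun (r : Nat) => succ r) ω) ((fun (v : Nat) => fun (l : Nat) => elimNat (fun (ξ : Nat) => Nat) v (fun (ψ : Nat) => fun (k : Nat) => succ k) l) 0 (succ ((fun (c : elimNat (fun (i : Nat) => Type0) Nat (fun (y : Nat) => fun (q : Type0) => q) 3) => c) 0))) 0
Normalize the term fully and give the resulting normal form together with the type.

reduced normal form:
  1
the term's type:
  Nat
observation: the leftmost-outermost redex is a beta-redex, and normalization takes 10 steps.


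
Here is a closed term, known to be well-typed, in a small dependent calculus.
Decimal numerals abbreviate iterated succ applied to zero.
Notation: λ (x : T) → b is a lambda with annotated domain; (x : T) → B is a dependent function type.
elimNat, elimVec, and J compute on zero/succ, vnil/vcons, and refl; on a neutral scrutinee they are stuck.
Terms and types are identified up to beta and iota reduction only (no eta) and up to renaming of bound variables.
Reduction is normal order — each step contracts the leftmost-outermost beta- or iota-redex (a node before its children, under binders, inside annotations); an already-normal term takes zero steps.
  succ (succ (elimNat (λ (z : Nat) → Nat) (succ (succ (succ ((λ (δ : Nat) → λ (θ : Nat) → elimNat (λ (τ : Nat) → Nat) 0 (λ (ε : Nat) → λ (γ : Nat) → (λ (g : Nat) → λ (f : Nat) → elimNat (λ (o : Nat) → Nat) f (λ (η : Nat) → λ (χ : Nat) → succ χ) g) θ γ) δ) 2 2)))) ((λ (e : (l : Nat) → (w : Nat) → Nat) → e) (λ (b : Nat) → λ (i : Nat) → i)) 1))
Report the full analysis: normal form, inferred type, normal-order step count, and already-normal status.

reduced normal form:
  9
the term's type:
  Nat
steps to reach normal form (normal order): 32
already normal: no
first contracted redex: an elimNat iota-redex


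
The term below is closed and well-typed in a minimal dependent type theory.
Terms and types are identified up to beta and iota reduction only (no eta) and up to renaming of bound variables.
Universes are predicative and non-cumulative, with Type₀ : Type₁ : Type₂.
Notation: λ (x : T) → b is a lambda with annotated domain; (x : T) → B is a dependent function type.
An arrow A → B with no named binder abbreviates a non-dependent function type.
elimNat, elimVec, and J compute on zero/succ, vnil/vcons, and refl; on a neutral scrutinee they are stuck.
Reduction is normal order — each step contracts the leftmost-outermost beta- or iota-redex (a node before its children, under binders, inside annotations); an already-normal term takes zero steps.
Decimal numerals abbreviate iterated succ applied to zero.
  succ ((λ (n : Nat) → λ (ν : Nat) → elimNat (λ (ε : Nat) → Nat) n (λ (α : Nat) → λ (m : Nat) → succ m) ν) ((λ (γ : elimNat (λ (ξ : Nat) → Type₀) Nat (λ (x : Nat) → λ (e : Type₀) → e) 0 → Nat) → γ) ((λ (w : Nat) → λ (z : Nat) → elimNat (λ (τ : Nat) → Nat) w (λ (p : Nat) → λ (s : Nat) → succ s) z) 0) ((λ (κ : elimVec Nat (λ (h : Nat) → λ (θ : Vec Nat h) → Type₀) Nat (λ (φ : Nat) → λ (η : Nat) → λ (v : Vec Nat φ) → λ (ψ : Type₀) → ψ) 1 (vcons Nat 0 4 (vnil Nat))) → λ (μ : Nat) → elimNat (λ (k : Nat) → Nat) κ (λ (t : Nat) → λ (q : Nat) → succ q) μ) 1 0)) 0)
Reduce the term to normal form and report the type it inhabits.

resulting normal form:
  2
type:
  Nat
observation: the leftmost-outermost redex is a beta-redex, and normalization takes 13 steps.


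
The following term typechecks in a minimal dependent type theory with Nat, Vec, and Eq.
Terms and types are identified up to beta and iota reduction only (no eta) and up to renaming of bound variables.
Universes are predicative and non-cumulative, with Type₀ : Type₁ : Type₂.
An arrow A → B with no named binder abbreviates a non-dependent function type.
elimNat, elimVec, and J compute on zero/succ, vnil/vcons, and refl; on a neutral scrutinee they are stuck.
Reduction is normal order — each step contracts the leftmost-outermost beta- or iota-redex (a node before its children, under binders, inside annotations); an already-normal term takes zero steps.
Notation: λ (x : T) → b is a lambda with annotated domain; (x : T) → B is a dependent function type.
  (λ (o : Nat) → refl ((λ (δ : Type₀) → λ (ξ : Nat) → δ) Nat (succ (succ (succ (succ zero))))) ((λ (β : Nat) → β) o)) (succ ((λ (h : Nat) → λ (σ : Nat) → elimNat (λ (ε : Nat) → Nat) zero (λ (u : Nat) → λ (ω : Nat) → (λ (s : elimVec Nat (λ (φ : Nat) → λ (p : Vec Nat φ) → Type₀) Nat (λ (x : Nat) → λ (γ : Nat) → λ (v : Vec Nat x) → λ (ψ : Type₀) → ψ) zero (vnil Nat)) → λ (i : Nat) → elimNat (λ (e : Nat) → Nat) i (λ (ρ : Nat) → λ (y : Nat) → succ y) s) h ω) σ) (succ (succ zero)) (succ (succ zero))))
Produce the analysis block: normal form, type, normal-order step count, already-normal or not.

reduced normal form:
  refl Nat (succ (succ (succ (succ (succ zero)))))
type:
  Eq Nat (succ (succ (succ (succ (succ zero))))) (succ (succ (succ (succ (succ zero)))))
reduction steps (normal order): 31
started in normal form: no
first contracted redex: a beta-redex


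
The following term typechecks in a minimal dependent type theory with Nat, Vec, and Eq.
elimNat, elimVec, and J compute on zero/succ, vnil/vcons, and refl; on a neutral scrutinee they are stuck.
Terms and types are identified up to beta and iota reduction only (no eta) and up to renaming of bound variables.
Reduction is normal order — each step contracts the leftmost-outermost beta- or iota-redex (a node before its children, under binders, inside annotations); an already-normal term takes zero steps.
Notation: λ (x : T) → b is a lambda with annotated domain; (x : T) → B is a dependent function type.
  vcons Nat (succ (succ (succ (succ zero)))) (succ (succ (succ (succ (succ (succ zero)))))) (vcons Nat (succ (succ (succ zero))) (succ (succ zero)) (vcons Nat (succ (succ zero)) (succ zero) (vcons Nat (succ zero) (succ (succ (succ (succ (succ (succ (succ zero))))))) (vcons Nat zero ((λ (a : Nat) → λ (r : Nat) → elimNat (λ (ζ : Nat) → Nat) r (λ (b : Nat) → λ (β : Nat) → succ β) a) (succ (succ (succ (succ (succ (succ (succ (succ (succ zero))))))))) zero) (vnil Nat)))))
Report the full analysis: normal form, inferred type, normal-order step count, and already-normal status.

normal form:
  vcons Nat (succ (succ (succ (succ zero)))) (succ (succ (succ (succ (succ (succ zero)))))) (vcons Nat (succ (succ (succ zero))) (succ (succ zero)) (vcons Nat (succ (succ zero)) (succ zero) (vcons Nat (succ zero) (succ (succ (succ (succ (succ (succ (succ zero))))))) (vcons Nat zero (succ (succ (succ (succ (succ (succ (succ (succ (succ zero))))))))) (vnil Nat)))))
inferred type:
  Vec Nat (succ (succ (succ (succ (succ zero)))))
reduction steps (normal order): 30
started in normal form: no
first contracted redex: a beta-redex


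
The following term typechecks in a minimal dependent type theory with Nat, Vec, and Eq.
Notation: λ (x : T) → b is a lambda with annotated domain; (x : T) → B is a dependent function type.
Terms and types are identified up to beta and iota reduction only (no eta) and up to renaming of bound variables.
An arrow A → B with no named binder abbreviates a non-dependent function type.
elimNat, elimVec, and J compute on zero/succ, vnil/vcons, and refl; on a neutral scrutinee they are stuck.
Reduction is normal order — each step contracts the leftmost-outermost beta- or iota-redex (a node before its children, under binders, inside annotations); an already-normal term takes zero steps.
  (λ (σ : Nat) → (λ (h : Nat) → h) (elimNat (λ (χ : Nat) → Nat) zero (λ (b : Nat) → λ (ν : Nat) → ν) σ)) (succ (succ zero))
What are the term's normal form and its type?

normal form:
  zero
the term's type:
  Nat


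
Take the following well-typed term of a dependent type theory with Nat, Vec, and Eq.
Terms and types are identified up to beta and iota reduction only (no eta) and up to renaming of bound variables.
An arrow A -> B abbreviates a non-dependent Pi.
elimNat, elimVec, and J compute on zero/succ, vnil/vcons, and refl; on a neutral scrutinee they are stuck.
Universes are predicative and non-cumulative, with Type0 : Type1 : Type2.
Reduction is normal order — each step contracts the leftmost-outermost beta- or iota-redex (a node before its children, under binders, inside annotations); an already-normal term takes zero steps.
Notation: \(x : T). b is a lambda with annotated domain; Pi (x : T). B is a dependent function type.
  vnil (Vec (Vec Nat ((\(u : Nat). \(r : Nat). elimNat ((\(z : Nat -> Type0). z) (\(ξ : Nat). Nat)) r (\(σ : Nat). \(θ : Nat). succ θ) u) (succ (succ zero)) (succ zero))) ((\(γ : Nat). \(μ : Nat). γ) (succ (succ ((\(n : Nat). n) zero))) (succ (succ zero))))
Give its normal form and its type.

normal form:
  vnil (Vec (Vec Nat (succ (succ (succ zero)))) (succ (succ zero)))
inferred type:
  Vec (Vec (Vec Nat (succ (succ (succ zero)))) (succ (succ zero))) zero
observation: the leftmost-outermost redex is a beta-redex, and normalization takes 12 steps.


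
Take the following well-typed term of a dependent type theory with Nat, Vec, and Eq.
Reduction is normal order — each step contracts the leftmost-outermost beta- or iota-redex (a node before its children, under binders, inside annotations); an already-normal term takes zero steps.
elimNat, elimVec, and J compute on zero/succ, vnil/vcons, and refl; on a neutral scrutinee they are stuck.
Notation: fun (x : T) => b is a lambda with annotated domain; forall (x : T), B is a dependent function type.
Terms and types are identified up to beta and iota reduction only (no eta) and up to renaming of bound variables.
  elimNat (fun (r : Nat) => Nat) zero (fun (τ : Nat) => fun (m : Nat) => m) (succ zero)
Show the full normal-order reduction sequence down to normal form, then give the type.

normal-order reduction sequence:
  elimNat (fun (r : Nat) => Nat) zero (fun (τ : Nat) => fun (m : Nat) => m) (succ zero)
  ~> (fun (r : Nat) => fun (τ : Nat) => τ) zero (elimNat (fun (m : Nat) => Nat) zero (fun (f : Nat) => fun (q : Nat) => q) zero)
  ~> (fun (r : Nat) => r) (elimNat (fun (τ : Nat) => Nat) zero (fun (m : Nat) => fun (f : Nat) => f) zero)
  ~> elimNat (fun (r : Nat) => Nat) zero (fun (τ : Nat) => fun (m : Nat) => m) zero
  ~> zero
the term's type:
  Nat


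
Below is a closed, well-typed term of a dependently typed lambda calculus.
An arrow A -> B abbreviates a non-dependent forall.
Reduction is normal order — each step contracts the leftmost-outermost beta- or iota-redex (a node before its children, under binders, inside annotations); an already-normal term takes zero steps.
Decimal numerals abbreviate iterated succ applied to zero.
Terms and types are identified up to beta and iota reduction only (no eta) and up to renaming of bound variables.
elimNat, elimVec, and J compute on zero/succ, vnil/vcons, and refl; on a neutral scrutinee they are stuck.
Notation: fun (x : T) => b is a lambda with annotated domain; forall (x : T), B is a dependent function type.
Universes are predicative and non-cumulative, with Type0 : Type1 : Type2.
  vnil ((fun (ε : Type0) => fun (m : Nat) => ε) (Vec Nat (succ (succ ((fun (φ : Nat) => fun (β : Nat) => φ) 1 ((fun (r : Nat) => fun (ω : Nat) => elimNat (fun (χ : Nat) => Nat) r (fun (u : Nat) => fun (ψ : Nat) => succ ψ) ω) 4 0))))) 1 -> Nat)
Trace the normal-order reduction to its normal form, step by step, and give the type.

normal-order reduction sequence:
  vnil ((fun (ε : Type0) => fun (m : Nat) => ε) (Vec Nat (succ (succ ((fun (φ : Nat) => fun (β : Nat) => φ) 1 ((fun (r : Nat) => fun (ω : Nat) => elimNat (fun (χ : Nat) => Nat) r (fun (u : Nat) => fun (ψ : Nat) => succ ψ) ω) 4 0))))) 1 -> Nat)
  ~> vnil ((fun (ε : Nat) => Vec Nat (succ (succ ((fun (m : Nat) => fun (φ : Nat) => m) 1 ((fun (β : Nat) => fun (r : Nat) => elimNat (fun (ω : Nat) => Nat) β (fun (χ : Nat) => fun (u : Nat) => succ u) r) 4 0))))) 1 -> Nat)
  ~> vnil (Vec Nat (succ (succ ((fun (ε : Nat) => fun (m : Nat) => ε) 1 ((fun (φ : Nat) => fun (β : Nat) => elimNat (fun (r : Nat) => Nat) φ (fun (ω : Nat) => fun (χ : Nat) => succ χ) β) 4 0)))) -> Nat)
  ~> vnil (Vec Nat (succ (succ ((fun (ε : Nat) => 1) ((fun (m : Nat) => fun (φ : Nat) => elimNat (fun (β : Nat) => Nat) m (fun (r : Nat) => fun (ω : Nat) => succ ω) φ) 4 0)))) -> Nat)
  ~> vnil (Vec Nat 3 -> Nat)
the term's type:
  Vec (Vec Nat 3 -> Nat) 0


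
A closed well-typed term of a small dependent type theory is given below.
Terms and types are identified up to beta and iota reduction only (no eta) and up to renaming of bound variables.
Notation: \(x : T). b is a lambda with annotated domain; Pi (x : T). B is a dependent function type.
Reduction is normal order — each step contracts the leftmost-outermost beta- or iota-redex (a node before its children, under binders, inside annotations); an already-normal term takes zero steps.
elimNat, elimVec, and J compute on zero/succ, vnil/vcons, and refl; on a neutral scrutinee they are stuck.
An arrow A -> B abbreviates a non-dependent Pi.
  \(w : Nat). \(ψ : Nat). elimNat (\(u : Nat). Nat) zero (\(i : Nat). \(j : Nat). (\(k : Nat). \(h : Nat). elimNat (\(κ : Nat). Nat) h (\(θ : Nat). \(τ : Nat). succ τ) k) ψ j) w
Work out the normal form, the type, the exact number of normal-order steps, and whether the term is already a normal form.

normal form:
  \(w : Nat). \(ψ : Nat). elimNat (\(u : Nat). Nat) zero (\(i : Nat). \(j : Nat). elimNat (\(k : Nat). Nat) j (\(h : Nat). \(κ : Nat). succ κ) ψ) w
inferred type:
  Nat -> Nat -> Nat
steps to reach normal form (normal order): 2
term was already normal: no
first contracted redex: a beta-redex


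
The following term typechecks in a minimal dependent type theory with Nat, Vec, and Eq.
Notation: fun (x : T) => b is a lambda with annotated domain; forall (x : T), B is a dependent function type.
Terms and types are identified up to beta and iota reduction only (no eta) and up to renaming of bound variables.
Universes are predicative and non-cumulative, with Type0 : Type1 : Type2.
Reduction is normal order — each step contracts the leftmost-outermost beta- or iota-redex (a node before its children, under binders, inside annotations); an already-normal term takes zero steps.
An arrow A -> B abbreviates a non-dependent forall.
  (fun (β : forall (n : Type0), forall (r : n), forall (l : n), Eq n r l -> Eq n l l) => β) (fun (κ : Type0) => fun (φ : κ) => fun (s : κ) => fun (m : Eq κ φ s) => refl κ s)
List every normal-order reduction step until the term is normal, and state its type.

normal-order reduction sequence:
  (fun (β : forall (n : Type0), forall (r : n), forall (l : n), Eq n r l -> Eq n l l) => β) (fun (κ : Type0) => fun (φ : κ) => fun (s : κ) => fun (m : Eq κ φ s) => refl κ s)
  ~> fun (β : Type0) => fun (n : β) => fun (r : β) => fun (l : Eq β n r) => refl β r
the term's type:
  forall (β : Type0), forall (n : β), forall (r : β), Eq β n r -> Eq β r r


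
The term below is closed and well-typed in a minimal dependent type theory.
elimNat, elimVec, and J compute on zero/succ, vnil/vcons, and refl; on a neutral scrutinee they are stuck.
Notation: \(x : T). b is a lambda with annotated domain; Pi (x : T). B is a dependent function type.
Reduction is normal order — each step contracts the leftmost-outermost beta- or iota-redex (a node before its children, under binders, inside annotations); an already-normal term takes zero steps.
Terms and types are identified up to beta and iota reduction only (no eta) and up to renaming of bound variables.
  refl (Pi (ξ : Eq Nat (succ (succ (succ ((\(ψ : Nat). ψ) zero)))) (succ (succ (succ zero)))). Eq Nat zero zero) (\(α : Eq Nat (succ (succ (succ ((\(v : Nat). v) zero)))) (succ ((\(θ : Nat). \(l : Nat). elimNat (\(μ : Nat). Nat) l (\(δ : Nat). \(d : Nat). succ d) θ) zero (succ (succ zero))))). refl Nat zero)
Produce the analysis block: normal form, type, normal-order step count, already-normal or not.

resulting normal form:
  refl (Pi (ξ : Eq Nat (succ (succ (succ zero))) (succ (succ (succ zero)))). Eq Nat zero zero) (\(ψ : Eq Nat (succ (succ (succ zero))) (succ (succ (succ zero)))). refl Nat zero)
type:
  Eq (Pi (ξ : Eq Nat (succ (succ (succ zero))) (succ (succ (succ zero)))). Eq Nat zero zero) (\(ψ : Eq Nat (succ (succ (succ zero))) (succ (succ (succ zero)))). refl Nat zero) (\(α : Eq Nat (succ (succ (succ zero))) (succ (succ (succ zero)))). refl Nat zero)
normal-order step count: 5
started in normal form: no
first redex: a beta-redex


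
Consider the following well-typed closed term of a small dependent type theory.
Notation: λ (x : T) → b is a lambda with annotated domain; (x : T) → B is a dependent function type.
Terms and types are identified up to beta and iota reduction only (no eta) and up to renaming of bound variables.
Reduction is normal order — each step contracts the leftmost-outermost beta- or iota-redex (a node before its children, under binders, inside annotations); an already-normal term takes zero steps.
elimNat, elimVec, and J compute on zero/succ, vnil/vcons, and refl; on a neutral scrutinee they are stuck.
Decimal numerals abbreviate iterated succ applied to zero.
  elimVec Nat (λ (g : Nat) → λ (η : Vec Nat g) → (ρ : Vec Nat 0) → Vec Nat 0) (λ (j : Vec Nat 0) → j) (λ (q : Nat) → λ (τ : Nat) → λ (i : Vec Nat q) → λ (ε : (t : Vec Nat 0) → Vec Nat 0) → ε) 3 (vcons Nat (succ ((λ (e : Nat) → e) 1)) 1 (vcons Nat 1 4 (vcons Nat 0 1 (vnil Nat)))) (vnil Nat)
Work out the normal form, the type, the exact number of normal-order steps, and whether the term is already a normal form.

normal form:
  vnil Nat
the term's type:
  Vec Nat 0
reduction steps (normal order): 17
already normal: no
first contracted redex: an elimVec iota-redex


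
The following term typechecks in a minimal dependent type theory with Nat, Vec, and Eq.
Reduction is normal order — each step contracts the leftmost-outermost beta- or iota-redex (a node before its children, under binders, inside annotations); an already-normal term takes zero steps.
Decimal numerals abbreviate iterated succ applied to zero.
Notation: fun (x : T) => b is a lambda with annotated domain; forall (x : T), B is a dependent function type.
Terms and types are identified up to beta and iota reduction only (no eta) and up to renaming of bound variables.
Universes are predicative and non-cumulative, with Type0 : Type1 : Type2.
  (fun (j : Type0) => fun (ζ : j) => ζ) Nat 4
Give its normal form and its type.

normal form:
  4
type:
  Nat
observation: the term reaches its normal form after 2 normal-order steps.


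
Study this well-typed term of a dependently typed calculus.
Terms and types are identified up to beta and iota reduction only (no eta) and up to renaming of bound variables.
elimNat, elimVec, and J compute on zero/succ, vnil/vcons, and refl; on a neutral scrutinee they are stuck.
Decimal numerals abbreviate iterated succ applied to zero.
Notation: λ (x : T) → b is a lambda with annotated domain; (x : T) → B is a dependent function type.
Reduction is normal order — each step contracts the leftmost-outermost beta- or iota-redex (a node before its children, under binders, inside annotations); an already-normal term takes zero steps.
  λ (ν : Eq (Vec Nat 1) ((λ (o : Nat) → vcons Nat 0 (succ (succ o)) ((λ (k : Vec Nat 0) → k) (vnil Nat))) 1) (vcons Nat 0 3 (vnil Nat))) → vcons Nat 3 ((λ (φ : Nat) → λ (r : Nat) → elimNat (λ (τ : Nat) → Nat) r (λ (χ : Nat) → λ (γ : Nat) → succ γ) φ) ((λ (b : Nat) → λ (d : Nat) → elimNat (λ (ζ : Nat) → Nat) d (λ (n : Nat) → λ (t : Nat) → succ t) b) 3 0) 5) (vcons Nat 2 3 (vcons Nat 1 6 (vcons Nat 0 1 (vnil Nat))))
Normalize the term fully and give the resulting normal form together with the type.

normal form:
  λ (ν : Eq (Vec Nat 1) (vcons Nat 0 3 (vnil Nat)) (vcons Nat 0 3 (vnil Nat))) → vcons Nat 3 8 (vcons Nat 2 3 (vcons Nat 1 6 (vcons Nat 0 1 (vnil Nat))))
type:
  (ν : Eq (Vec Nat 1) (vcons Nat 0 3 (vnil Nat)) (vcons Nat 0 3 (vnil Nat))) → Vec Nat 4


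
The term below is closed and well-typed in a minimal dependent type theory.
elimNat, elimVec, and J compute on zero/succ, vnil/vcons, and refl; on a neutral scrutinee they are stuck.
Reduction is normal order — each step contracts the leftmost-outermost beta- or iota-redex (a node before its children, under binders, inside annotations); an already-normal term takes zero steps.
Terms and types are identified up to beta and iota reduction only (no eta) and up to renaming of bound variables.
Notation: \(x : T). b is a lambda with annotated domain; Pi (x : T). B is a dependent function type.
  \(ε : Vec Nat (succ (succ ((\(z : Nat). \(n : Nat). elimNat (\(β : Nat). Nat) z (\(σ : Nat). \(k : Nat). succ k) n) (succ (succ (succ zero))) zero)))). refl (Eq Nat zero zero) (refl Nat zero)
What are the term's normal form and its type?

reduced normal form:
  \(ε : Vec Nat (succ (succ (succ (succ (succ zero)))))). refl (Eq Nat zero zero) (refl Nat zero)
type:
  Pi (ε : Vec Nat (succ (succ (succ (succ (succ zero)))))). Eq (Eq Nat zero zero) (refl Nat zero) (refl Nat zero)


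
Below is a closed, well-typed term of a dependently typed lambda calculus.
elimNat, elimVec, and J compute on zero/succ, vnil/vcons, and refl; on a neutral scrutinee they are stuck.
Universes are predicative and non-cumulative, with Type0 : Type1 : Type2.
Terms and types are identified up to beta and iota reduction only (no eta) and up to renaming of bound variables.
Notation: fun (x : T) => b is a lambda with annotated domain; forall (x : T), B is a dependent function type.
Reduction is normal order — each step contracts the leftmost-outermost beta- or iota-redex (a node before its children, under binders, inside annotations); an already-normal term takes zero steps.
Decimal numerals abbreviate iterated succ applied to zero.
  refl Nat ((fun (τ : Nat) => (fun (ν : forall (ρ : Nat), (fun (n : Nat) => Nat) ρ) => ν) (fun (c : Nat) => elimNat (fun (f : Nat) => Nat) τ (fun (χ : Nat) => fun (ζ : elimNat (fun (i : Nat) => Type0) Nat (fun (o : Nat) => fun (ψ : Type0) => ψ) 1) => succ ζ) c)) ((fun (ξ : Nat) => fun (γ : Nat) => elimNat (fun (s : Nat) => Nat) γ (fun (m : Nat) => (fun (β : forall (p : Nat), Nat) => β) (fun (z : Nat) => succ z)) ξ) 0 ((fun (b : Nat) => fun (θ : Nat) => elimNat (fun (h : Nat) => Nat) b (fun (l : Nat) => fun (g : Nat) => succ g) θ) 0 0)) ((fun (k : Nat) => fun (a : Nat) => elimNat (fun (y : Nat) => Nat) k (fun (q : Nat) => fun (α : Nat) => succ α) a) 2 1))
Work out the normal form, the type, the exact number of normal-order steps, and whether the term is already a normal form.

reduced normal form:
  refl Nat 3
the term's type:
  Eq Nat 3 3
steps to reach normal form (normal order): 29
already normal: no
first redex: a beta-redex


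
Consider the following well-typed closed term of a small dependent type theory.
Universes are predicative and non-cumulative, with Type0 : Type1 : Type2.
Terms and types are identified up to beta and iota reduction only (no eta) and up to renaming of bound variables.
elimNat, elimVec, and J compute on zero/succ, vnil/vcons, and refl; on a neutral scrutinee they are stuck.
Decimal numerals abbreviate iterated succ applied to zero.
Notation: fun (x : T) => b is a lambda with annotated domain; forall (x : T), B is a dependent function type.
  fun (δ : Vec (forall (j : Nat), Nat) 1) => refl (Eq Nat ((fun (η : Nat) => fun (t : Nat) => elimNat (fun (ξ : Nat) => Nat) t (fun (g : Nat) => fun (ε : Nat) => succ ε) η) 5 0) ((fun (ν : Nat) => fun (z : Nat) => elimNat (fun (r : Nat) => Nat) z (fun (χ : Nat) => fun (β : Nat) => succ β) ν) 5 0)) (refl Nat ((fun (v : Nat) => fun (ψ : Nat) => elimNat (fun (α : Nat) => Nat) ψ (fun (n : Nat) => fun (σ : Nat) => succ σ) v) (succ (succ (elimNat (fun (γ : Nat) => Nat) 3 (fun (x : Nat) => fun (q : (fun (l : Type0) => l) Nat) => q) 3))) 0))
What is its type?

the term's type:
  forall (δ : Vec (forall (j : Nat), Nat) 1), Eq (Eq Nat 5 5) (refl Nat 5) (refl Nat 5)


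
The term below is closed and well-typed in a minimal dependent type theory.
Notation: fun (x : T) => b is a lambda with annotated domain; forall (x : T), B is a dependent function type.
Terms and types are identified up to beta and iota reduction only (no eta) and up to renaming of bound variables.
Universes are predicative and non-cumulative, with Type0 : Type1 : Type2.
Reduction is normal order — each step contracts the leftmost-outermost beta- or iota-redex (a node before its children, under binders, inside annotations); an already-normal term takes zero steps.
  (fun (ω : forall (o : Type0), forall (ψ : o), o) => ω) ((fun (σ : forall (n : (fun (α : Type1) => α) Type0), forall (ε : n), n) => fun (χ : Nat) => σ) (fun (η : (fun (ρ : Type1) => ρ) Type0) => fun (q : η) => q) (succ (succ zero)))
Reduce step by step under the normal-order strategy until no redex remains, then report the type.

normal-order reduction sequence:
  (fun (ω : forall (o : Type0), forall (ψ : o), o) => ω) ((fun (σ : forall (n : (fun (α : Type1) => α) Type0), forall (ε : n), n) => fun (χ : Nat) => σ) (fun (η : (fun (ρ : Type1) => ρ) Type0) => fun (q : η) => q) (succ (succ zero)))
  ~> (fun (ω : forall (o : (fun (ψ : Type1) => ψ) Type0), forall (σ : o), o) => fun (n : Nat) => ω) (fun (α : (fun (ε : Type1) => ε) Type0) => fun (χ : α) => χ) (succ (succ zero))
  ~> (fun (ω : Nat) => fun (o : (fun (ψ : Type1) => ψ) Type0) => fun (σ : o) => σ) (succ (succ zero))
  ~> fun (ω : (fun (o : Type1) => o) Type0) => fun (ψ : ω) => ψ
  ~> fun (ω : Type0) => fun (o : ω) => o
the term's type:
  forall (ω : Type0), forall (o : ω), ω


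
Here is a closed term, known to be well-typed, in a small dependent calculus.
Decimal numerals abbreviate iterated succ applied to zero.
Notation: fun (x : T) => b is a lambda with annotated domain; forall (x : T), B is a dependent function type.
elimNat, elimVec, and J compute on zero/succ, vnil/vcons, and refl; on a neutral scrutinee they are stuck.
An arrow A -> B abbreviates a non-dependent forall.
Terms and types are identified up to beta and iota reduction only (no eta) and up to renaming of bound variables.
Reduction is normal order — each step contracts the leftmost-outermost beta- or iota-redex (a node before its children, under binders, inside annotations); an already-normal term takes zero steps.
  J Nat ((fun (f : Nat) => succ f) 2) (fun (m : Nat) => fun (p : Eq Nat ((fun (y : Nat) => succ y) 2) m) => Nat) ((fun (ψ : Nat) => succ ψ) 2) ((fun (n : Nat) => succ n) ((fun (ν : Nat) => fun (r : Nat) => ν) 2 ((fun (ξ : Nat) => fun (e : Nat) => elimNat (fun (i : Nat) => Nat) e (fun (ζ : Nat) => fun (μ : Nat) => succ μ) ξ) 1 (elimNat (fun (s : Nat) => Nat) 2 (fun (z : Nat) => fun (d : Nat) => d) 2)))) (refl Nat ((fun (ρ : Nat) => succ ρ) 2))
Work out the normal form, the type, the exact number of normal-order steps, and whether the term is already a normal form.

resulting normal form:
  3
inferred type:
  Nat
normal-order step count: 2
started in normal form: no
first contracted redex: a J iota-redex


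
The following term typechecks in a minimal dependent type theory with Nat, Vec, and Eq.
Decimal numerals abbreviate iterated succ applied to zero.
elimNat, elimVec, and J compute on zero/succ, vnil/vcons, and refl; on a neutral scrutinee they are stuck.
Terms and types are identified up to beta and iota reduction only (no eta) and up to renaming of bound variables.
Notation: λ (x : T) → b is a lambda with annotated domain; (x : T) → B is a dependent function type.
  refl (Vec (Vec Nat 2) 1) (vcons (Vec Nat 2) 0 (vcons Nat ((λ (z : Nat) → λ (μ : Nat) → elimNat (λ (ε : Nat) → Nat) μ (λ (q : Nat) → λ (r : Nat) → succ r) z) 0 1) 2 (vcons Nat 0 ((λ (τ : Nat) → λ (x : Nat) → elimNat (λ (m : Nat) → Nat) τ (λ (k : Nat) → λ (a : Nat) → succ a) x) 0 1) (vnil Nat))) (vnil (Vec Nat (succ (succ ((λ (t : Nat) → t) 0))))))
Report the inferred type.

inferred type:
  Eq (Vec (Vec Nat 2) 1) (vcons (Vec Nat 2) 0 (vcons Nat 1 2 (vcons Nat 0 1 (vnil Nat))) (vnil (Vec Nat 2))) (vcons (Vec Nat 2) 0 (vcons Nat 1 2 (vcons Nat 0 1 (vnil Nat))) (vnil (Vec Nat 2)))


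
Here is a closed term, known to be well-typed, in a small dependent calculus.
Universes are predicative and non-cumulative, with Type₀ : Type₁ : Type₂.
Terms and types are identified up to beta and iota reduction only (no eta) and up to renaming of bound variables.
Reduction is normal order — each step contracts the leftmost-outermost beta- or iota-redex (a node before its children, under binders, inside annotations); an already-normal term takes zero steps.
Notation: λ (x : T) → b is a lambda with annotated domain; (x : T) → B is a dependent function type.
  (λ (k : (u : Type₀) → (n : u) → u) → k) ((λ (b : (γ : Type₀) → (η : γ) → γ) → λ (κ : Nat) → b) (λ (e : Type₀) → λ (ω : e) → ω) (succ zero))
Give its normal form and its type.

resulting normal form:
  λ (k : Type₀) → λ (u : k) → u
inferred type:
  (k : Type₀) → (u : k) → k


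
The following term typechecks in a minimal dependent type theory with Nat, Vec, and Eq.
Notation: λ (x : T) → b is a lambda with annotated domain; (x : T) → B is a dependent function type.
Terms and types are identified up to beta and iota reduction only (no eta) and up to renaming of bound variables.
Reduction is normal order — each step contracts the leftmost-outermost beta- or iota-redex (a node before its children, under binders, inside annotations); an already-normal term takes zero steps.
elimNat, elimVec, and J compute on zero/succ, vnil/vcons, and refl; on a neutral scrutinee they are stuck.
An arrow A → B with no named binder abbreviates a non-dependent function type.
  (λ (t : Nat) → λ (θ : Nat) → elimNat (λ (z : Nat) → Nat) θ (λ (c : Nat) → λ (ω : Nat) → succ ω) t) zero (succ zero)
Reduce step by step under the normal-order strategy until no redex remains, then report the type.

normal-order reduction:
  (λ (t : Nat) → λ (θ : Nat) → elimNat (λ (z : Nat) → Nat) θ (λ (c : Nat) → λ (ω : Nat) → succ ω) t) zero (succ zero)
  ~> (λ (t : Nat) → elimNat (λ (θ : Nat) → Nat) t (λ (z : Nat) → λ (c : Nat) → succ c) zero) (succ zero)
  ~> elimNat (λ (t : Nat) → Nat) (succ zero) (λ (θ : Nat) → λ (z : Nat) → succ z) zero
  ~> succ zero
inferred type:
  Nat


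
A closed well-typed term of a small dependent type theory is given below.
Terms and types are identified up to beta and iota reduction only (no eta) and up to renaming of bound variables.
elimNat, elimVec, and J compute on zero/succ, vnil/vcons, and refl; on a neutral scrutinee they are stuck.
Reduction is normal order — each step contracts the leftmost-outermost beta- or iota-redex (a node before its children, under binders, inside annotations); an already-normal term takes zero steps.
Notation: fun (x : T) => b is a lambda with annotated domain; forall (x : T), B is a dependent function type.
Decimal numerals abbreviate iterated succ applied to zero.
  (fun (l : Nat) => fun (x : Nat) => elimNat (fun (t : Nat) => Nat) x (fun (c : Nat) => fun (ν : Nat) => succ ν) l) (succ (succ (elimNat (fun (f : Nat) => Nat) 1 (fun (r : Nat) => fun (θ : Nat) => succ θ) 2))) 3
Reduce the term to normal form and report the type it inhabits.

reduced normal form:
  8
type:
  Nat


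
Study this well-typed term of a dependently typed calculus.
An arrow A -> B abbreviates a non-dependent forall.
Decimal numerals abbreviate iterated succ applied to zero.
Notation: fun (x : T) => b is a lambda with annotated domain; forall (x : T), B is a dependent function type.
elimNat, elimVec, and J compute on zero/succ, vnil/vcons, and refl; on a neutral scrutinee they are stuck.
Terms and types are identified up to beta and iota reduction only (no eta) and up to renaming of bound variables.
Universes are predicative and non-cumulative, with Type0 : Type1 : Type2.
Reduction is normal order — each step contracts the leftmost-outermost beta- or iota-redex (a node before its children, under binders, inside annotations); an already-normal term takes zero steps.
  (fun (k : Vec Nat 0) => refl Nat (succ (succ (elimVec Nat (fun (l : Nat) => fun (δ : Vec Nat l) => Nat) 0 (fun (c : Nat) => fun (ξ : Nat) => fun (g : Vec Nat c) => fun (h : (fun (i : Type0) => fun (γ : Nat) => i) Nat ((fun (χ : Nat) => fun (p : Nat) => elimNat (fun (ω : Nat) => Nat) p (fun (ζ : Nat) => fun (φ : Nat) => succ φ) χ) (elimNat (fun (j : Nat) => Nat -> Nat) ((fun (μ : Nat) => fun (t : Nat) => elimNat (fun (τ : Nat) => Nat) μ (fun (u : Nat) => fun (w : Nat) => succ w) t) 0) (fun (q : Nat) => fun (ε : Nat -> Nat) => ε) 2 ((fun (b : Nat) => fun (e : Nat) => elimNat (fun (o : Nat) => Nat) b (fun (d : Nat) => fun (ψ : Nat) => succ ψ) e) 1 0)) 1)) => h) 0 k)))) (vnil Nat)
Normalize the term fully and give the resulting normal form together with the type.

normal form:
  refl Nat 2
inferred type:
  Eq Nat 2 2


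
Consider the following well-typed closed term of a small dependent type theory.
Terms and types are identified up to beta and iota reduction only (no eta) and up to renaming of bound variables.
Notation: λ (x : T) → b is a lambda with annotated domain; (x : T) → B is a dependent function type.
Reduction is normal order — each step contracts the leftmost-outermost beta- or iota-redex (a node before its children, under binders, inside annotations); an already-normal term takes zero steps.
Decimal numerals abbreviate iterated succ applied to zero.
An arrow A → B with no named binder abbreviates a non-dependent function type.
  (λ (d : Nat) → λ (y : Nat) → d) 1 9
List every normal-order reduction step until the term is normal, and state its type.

reduction (normal order):
  (λ (d : Nat) → λ (y : Nat) → d) 1 9
  ~> (λ (d : Nat) → 1) 9
  ~> 1
inferred type:
  Nat
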